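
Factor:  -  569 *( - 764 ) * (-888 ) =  - 2^5 * 3^1* 37^1 * 191^1*569^1=- 386027808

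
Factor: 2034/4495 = 2^1*3^2 * 5^(-1)*29^( - 1)*31^(-1 )*113^1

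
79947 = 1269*63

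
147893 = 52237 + 95656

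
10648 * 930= 9902640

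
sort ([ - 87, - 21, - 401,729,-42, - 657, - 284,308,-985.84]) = [ - 985.84, - 657, - 401, -284, - 87, - 42, - 21,308,729]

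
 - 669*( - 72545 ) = 48532605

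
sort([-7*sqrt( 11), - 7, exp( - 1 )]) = [ -7*sqrt (11),-7 , exp( -1 )]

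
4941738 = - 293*( - 16866) 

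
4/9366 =2/4683 =0.00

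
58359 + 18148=76507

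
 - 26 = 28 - 54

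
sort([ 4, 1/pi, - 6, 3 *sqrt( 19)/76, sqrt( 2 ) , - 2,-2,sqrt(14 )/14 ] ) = [ - 6, - 2, - 2,3*sqrt( 19)/76, sqrt( 14)/14,1/pi,sqrt(2), 4]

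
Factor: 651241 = 431^1*1511^1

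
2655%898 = 859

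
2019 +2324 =4343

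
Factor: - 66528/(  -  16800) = 99/25 = 3^2*5^( - 2)*11^1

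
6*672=4032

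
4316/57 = 4316/57  =  75.72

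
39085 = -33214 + 72299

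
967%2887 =967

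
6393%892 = 149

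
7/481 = 7/481 = 0.01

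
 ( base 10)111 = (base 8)157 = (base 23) 4j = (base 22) 51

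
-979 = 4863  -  5842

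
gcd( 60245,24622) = 1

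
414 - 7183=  - 6769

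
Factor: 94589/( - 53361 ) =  - 8599/4851 = -  3^( - 2)  *7^(-2)*11^(-1)*8599^1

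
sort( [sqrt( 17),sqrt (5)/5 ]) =[sqrt(5)/5,sqrt ( 17) ]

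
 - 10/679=- 10/679 = - 0.01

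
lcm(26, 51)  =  1326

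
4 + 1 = 5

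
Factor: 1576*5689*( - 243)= -2^3*3^5*197^1*5689^1 = - 2178704952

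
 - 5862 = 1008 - 6870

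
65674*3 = 197022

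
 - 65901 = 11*( - 5991 ) 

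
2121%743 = 635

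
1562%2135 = 1562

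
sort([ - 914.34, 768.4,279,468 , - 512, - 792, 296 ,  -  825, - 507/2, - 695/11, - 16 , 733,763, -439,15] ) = [ - 914.34, - 825, - 792, - 512, - 439, - 507/2, - 695/11, - 16,  15,279, 296, 468,733, 763,768.4 ]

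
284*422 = 119848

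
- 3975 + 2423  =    -  1552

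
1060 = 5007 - 3947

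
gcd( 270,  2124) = 18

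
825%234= 123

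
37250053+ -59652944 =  - 22402891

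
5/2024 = 5/2024  =  0.00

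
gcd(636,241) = 1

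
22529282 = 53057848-30528566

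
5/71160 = 1/14232=0.00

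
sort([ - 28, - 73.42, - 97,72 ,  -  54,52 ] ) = [ - 97,-73.42,-54, - 28,52,72 ] 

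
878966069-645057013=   233909056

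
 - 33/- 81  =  11/27 = 0.41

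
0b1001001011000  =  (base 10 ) 4696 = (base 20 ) beg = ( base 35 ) 3t6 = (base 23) 8K4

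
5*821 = 4105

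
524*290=151960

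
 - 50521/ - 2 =50521/2 = 25260.50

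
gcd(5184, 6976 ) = 64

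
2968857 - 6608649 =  - 3639792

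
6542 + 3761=10303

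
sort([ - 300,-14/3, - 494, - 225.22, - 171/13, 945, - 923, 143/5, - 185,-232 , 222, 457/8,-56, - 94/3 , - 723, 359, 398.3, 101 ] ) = [  -  923,-723  ,-494,-300, - 232, - 225.22, - 185,-56,-94/3,  -  171/13,-14/3, 143/5,457/8, 101, 222, 359, 398.3,945]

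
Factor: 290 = 2^1*5^1*29^1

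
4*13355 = 53420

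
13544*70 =948080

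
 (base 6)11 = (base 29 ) 7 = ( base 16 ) 7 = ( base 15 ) 7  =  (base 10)7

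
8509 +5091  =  13600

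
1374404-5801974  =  -4427570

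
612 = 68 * 9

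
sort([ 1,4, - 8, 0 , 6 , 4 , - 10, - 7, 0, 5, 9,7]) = [  -  10,- 8, - 7, 0, 0,  1,4, 4,5, 6, 7, 9] 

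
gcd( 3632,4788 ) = 4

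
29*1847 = 53563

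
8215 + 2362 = 10577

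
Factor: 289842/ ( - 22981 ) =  - 618/49= - 2^1*3^1*7^( - 2 )*103^1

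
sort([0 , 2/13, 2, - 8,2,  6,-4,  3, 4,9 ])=[- 8,-4,0, 2/13,2,2,3,4, 6,9 ]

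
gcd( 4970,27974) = 142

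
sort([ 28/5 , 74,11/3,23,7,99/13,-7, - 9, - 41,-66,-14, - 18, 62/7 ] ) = [ - 66,-41, - 18, - 14,-9, - 7 , 11/3,28/5, 7,  99/13 , 62/7,23,74]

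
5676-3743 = 1933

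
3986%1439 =1108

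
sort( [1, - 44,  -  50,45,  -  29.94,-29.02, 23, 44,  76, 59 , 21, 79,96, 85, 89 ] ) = [ - 50, - 44, - 29.94,-29.02, 1, 21,23, 44,45,  59,76, 79,85,89,96 ] 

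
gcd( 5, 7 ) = 1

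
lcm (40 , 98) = 1960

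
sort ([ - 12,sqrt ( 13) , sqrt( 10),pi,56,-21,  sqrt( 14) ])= [ - 21, - 12,pi, sqrt (10),sqrt( 13),sqrt( 14 ),56 ]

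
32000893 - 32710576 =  - 709683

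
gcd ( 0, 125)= 125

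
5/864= 5/864=0.01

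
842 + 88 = 930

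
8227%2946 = 2335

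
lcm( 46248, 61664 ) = 184992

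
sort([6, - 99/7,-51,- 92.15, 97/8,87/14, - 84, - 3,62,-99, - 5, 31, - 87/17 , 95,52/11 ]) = [ - 99, - 92.15,-84, - 51, - 99/7,-87/17  ,- 5,-3, 52/11, 6 , 87/14,97/8,31,62, 95 ] 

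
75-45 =30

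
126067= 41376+84691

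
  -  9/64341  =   - 1/7149 = - 0.00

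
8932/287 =31 +5/41 = 31.12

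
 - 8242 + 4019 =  - 4223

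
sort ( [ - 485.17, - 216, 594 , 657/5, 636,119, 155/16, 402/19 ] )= [ - 485.17,- 216 , 155/16 , 402/19, 119,  657/5, 594 , 636 ] 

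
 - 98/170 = - 1 + 36/85=- 0.58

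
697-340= 357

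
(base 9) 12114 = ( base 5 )224423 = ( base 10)8113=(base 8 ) 17661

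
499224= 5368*93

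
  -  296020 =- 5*59204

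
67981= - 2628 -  - 70609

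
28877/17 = 1698+11/17  =  1698.65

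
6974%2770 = 1434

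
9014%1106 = 166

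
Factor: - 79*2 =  - 2^1*79^1  =  -158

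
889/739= 889/739 = 1.20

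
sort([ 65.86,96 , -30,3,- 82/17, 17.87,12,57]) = [ - 30 , - 82/17,3, 12,17.87,  57,65.86 , 96 ]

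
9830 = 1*9830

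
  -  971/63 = -971/63 = -15.41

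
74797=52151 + 22646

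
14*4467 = 62538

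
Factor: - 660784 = - 2^4 * 41299^1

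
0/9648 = 0 = 0.00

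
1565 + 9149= 10714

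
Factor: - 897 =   -  3^1 *13^1*23^1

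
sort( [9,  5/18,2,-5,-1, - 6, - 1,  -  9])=[-9, - 6, - 5,-1, - 1,5/18, 2,9 ] 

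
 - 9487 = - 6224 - 3263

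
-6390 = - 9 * 710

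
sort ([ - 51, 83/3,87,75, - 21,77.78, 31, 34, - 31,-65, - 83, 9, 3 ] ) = [  -  83,-65,-51, - 31,-21,3, 9,83/3, 31,34, 75, 77.78,87 ] 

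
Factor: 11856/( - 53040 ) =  - 19/85 = - 5^( - 1) * 17^(-1)*19^1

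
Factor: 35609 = 7^1*5087^1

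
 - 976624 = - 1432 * 682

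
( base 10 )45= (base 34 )1B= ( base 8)55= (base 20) 25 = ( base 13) 36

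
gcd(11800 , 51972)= 4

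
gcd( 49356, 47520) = 108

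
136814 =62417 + 74397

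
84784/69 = 84784/69 =1228.75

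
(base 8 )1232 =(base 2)1010011010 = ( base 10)666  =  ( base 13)3c3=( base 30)M6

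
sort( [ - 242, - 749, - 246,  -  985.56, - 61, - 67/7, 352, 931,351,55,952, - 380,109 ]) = [ - 985.56,-749, - 380,-246, - 242, - 61,  -  67/7,55,109, 351,  352, 931, 952 ]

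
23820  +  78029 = 101849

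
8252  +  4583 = 12835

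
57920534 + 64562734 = 122483268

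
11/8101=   11/8101 = 0.00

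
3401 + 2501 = 5902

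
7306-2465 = 4841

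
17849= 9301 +8548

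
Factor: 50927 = 127^1*401^1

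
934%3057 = 934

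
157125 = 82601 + 74524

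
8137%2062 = 1951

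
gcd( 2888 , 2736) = 152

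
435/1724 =435/1724 = 0.25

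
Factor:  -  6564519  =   - 3^2*13^1 * 19^1*2953^1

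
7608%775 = 633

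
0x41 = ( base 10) 65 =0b1000001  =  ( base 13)50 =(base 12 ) 55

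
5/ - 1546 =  - 1 + 1541/1546 = - 0.00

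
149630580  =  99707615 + 49922965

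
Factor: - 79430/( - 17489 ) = 2^1*5^1*13^2*47^1*17489^ (-1) 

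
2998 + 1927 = 4925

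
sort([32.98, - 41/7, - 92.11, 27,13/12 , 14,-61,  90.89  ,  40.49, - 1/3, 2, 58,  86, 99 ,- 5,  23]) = [-92.11 ,- 61,- 41/7, - 5, - 1/3,13/12, 2, 14,23,27 , 32.98, 40.49, 58,  86, 90.89 , 99] 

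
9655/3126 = 9655/3126 = 3.09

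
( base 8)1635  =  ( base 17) 337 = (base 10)925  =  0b1110011101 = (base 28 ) 151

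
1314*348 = 457272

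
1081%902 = 179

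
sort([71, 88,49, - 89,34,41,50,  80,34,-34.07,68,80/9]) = [  -  89 ,-34.07,  80/9, 34,34,41, 49, 50,68,71,  80, 88] 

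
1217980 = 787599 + 430381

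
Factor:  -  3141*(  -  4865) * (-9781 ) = -149463118665= -3^2*5^1*7^1 * 139^1 * 349^1 * 9781^1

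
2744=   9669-6925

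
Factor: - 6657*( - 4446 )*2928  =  2^5 * 3^4*7^1*13^1*19^1*61^1*317^1 = 86660080416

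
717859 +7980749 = 8698608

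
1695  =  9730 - 8035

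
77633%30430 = 16773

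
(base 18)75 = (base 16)83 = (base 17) 7c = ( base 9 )155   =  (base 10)131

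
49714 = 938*53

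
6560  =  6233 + 327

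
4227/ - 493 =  - 4227/493= -  8.57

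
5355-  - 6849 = 12204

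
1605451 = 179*8969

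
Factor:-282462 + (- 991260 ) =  - 2^1*3^1*19^1 *11173^1 = -1273722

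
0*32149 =0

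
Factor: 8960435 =5^1*11^1*162917^1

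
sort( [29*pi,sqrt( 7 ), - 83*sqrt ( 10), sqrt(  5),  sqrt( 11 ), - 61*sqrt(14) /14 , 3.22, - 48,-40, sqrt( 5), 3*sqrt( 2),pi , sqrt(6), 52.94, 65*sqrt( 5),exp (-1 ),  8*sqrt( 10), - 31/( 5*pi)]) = [  -  83*sqrt( 10 ),  -  48, - 40,-61 * sqrt(14)/14,  -  31/(5*pi ) , exp(-1), sqrt ( 5 ), sqrt (5),sqrt(6),sqrt(7 ), pi, 3.22,sqrt(  11 ), 3* sqrt( 2),8*sqrt( 10), 52.94 , 29*pi, 65*sqrt( 5 )]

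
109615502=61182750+48432752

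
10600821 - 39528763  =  -28927942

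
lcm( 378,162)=1134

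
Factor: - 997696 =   -  2^6*7^1 * 17^1*131^1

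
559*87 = 48633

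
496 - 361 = 135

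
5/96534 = 5/96534 =0.00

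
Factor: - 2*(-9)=2^1*3^2=18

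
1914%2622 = 1914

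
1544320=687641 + 856679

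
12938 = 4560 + 8378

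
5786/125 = 46 + 36/125 = 46.29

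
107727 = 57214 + 50513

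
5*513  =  2565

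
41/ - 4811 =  -1+4770/4811 = - 0.01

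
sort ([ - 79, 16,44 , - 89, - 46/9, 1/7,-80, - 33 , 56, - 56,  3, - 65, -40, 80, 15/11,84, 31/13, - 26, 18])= [  -  89 , - 80, - 79,-65, - 56, - 40, - 33, - 26 ,  -  46/9, 1/7,15/11, 31/13, 3,16, 18, 44, 56, 80 , 84]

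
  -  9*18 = -162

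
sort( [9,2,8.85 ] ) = [ 2,8.85,9]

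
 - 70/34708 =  - 1 + 17319/17354 = -0.00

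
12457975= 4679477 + 7778498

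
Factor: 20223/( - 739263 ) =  - 3^2*7^( - 1)*47^( - 1 ) = -  9/329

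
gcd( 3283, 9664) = 1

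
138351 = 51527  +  86824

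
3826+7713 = 11539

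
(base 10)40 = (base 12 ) 34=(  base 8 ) 50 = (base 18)24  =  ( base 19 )22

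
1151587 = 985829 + 165758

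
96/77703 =32/25901 = 0.00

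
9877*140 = 1382780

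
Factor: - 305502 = - 2^1 * 3^1*59^1*863^1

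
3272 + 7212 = 10484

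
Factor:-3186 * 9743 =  - 31041198 = - 2^1 * 3^3*59^1*9743^1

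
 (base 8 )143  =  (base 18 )59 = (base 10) 99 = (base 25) 3o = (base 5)344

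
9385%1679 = 990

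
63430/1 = 63430 = 63430.00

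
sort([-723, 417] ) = [ - 723 , 417 ]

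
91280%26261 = 12497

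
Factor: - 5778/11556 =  - 2^( - 1 ) = - 1/2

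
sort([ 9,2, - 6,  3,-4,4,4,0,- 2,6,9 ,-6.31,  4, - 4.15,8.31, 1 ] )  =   [-6.31, -6, - 4.15, - 4, - 2,0,1,2,3, 4, 4 , 4,  6,8.31, 9, 9] 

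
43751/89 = 43751/89=491.58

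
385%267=118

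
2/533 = 2/533 = 0.00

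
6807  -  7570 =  - 763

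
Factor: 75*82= 6150= 2^1*3^1*5^2*41^1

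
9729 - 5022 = 4707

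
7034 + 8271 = 15305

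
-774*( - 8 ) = 6192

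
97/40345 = 97/40345 =0.00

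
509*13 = 6617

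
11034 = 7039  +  3995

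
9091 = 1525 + 7566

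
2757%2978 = 2757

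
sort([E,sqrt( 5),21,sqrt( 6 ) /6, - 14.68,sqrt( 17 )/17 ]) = [-14.68,sqrt( 17)/17,sqrt( 6 )/6, sqrt( 5),E,21 ] 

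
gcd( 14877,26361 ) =261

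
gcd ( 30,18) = 6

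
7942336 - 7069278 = 873058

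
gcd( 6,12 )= 6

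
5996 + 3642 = 9638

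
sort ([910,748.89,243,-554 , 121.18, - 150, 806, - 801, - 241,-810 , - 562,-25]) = [ - 810, - 801, - 562,-554, - 241, - 150, - 25, 121.18, 243,748.89, 806, 910]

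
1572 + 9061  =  10633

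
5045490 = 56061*90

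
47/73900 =47/73900 = 0.00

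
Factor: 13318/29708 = 2^( - 1)*7^( - 1)*1061^(-1)*6659^1 = 6659/14854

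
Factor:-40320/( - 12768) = 60/19  =  2^2*3^1*5^1 * 19^ ( - 1)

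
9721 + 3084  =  12805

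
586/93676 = 293/46838 = 0.01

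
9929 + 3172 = 13101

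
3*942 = 2826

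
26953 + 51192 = 78145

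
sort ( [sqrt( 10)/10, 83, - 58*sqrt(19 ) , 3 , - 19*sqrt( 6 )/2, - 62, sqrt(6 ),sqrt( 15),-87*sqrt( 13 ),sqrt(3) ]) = [ - 87*sqrt( 13 ),-58*sqrt( 19 ), - 62, - 19*sqrt( 6) /2,sqrt ( 10 ) /10,sqrt( 3),sqrt( 6 ) , 3,sqrt ( 15), 83 ]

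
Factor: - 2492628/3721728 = -207719/310144=- 2^( - 7)*2423^( - 1 )*207719^1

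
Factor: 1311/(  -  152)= - 69/8 = - 2^( - 3)*3^1* 23^1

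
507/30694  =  507/30694 = 0.02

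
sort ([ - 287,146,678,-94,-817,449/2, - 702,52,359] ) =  [ - 817,-702 , - 287, - 94,52 , 146, 449/2,  359,678]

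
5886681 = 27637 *213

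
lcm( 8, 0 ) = 0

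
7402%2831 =1740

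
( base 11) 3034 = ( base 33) 3N4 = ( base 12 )23BA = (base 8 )7676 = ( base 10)4030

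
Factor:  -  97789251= - 3^1*7^2 * 665233^1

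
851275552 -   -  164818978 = 1016094530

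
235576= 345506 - 109930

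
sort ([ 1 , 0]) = [ 0, 1 ]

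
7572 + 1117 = 8689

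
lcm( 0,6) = 0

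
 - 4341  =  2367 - 6708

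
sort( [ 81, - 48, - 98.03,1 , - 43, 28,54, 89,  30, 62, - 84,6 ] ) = [-98.03,-84, - 48, - 43,1, 6,  28,30, 54, 62,81, 89]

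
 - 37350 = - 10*3735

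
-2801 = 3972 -6773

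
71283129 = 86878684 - 15595555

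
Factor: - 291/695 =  - 3^1*5^( - 1 )*97^1*139^( - 1) 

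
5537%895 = 167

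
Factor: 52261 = 11^1*4751^1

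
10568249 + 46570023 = 57138272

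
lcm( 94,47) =94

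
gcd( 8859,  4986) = 3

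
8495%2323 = 1526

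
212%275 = 212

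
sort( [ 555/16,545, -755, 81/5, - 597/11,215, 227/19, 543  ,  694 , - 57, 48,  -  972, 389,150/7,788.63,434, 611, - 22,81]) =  [-972, - 755, - 57, - 597/11 , - 22, 227/19, 81/5, 150/7, 555/16, 48, 81, 215, 389,  434,  543, 545,  611 , 694, 788.63 ] 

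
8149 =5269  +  2880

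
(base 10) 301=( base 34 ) 8T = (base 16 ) 12D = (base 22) df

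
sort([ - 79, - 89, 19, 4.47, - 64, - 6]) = [ - 89, - 79 , - 64, - 6, 4.47,19]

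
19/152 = 1/8 = 0.12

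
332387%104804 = 17975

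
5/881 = 5/881 = 0.01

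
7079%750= 329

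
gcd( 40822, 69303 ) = 1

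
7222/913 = 7222/913 = 7.91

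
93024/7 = 93024/7 = 13289.14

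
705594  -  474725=230869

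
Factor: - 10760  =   - 2^3*5^1*269^1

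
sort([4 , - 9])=[ - 9,4 ] 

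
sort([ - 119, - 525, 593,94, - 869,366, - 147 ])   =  [ - 869, - 525, - 147, - 119, 94, 366,593 ]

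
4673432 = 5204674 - 531242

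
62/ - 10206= - 31/5103 = -0.01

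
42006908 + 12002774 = 54009682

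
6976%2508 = 1960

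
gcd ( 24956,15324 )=4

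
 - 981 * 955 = - 936855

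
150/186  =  25/31 = 0.81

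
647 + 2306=2953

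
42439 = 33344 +9095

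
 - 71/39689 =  - 1/559 = - 0.00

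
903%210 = 63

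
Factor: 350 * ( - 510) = -178500 = -2^2*3^1*5^3*7^1*17^1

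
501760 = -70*( - 7168)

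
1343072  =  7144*188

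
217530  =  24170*9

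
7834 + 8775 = 16609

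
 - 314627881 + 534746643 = 220118762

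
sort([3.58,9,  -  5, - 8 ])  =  [ - 8,-5,3.58 , 9 ]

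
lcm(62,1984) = 1984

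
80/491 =80/491 = 0.16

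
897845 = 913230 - 15385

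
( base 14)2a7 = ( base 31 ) hc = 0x21B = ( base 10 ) 539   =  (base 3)201222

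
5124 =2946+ 2178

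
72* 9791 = 704952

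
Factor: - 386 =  - 2^1*193^1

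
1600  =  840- - 760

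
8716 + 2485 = 11201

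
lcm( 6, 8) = 24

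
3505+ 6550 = 10055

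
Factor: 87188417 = 829^1*105173^1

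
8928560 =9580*932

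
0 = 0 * 854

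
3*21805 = 65415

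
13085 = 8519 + 4566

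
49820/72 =691+17/18 = 691.94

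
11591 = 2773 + 8818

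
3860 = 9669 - 5809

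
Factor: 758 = 2^1 * 379^1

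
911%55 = 31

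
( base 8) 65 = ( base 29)1o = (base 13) 41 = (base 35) 1I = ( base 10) 53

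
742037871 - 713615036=28422835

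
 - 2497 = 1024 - 3521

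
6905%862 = 9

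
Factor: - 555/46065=-1/83 = -  83^( -1 )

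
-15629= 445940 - 461569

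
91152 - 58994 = 32158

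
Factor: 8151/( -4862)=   -  2^ ( - 1 ) * 3^1*17^( - 1 )*19^1 = - 57/34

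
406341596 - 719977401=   -  313635805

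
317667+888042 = 1205709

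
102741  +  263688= 366429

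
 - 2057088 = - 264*7792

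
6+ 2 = 8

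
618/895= 618/895= 0.69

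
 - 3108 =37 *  ( - 84)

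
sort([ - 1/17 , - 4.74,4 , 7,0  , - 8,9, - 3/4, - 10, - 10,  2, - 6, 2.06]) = [ - 10, - 10, - 8, - 6, - 4.74,-3/4, - 1/17,  0,2,  2.06,4,  7, 9 ]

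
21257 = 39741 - 18484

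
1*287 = 287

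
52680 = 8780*6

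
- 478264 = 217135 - 695399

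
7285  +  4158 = 11443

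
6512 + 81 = 6593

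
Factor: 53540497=17^1*3149441^1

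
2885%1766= 1119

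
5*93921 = 469605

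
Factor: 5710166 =2^1 *7^2*11^1 * 5297^1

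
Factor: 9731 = 37^1 * 263^1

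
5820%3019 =2801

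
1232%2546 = 1232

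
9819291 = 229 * 42879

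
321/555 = 107/185 = 0.58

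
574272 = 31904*18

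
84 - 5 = 79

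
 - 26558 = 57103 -83661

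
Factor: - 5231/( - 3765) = 3^ ( - 1)*5^ ( - 1)*251^( - 1)*5231^1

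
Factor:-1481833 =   -  163^1* 9091^1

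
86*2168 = 186448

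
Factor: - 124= -2^2*31^1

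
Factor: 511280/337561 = 880/581= 2^4*5^1*7^( - 1)* 11^1*83^(  -  1) 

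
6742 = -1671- - 8413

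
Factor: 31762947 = 3^1*10587649^1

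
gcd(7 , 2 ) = 1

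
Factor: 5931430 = 2^1*5^1*593143^1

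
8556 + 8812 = 17368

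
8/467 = 8/467 = 0.02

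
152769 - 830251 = -677482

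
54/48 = 9/8 = 1.12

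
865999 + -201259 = 664740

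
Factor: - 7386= - 2^1*3^1*1231^1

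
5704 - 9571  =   - 3867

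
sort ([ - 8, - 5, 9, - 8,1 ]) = [ - 8,-8 , - 5, 1,  9 ]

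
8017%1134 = 79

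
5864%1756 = 596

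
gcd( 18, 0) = 18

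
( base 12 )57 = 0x43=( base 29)29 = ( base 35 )1w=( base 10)67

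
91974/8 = 45987/4 =11496.75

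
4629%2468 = 2161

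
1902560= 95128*20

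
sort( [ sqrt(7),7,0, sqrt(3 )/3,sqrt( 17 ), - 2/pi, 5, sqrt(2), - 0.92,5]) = [ -0.92, - 2/pi, 0,  sqrt(3 )/3, sqrt (2 ),sqrt(7), sqrt( 17 ), 5, 5 , 7]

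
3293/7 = 470  +  3/7 = 470.43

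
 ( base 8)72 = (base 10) 58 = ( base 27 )24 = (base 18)34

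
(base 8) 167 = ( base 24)4n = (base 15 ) 7E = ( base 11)A9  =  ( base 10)119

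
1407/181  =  7 + 140/181 = 7.77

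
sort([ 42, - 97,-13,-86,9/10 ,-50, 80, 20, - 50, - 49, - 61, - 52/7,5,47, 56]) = [ - 97,-86,- 61, - 50, - 50, - 49,- 13, - 52/7,9/10,5, 20,42, 47, 56,80]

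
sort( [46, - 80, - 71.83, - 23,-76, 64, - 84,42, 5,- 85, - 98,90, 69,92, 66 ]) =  [ - 98, - 85, - 84, - 80, - 76,- 71.83,- 23, 5, 42, 46,64, 66,  69,90, 92] 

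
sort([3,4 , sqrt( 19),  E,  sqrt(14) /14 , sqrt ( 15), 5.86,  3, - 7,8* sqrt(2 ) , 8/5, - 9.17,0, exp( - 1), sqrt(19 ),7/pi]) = [  -  9.17,-7, 0, sqrt( 14 )/14,exp( - 1 ), 8/5,7/pi , E,3, 3, sqrt( 15),4,sqrt ( 19), sqrt( 19 ), 5.86,8*sqrt ( 2) ]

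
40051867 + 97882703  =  137934570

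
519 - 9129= - 8610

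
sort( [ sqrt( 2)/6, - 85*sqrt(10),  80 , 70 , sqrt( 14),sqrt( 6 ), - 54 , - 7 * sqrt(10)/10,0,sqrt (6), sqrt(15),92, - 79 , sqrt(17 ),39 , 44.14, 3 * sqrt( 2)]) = [  -  85*sqrt(10 ),-79, - 54,-7*sqrt( 10 ) /10, 0 , sqrt( 2 )/6, sqrt( 6),sqrt(6 ) , sqrt(14 ),sqrt( 15),  sqrt(17),3*sqrt(2 ),39,44.14,70, 80, 92] 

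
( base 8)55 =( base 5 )140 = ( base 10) 45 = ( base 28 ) 1h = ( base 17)2b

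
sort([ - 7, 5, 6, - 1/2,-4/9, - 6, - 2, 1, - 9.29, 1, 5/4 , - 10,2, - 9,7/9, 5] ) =[ - 10,  -  9.29,-9, - 7, - 6, - 2, - 1/2, - 4/9, 7/9 , 1, 1, 5/4, 2, 5, 5,6]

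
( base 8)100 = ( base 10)64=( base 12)54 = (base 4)1000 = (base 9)71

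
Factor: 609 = 3^1 *7^1*29^1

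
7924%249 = 205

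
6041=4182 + 1859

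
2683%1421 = 1262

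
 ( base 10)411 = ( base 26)fl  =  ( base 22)if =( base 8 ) 633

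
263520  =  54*4880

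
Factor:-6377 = -7^1*911^1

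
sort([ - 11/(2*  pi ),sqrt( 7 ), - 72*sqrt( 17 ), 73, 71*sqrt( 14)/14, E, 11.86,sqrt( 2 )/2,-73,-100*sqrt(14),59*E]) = [ - 100*sqrt( 14), - 72*sqrt( 17),-73, - 11/( 2*pi), sqrt(2) /2, sqrt( 7), E, 11.86, 71 * sqrt( 14 ) /14, 73,59*E]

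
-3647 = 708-4355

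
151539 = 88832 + 62707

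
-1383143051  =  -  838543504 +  -544599547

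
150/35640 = 5/1188=0.00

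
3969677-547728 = 3421949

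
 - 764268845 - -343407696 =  - 420861149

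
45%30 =15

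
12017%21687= 12017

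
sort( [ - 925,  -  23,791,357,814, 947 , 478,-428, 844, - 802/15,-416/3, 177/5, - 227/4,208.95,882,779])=[-925,-428, - 416/3,-227/4, - 802/15, - 23, 177/5,208.95, 357,478,779, 791,814, 844,882,947] 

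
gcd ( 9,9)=9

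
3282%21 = 6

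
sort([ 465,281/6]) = [ 281/6, 465 ]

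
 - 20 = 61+- 81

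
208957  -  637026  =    -  428069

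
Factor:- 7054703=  - 113^1*149^1*419^1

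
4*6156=24624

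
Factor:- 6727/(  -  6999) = 3^(  -  1 )*7^1*31^2 * 2333^ ( - 1 )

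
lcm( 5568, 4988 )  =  239424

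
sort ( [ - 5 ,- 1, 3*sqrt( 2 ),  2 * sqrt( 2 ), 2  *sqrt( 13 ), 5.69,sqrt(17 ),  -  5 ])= [ - 5,-5, - 1, 2*sqrt( 2 ), sqrt (17), 3 * sqrt ( 2), 5.69,  2*sqrt ( 13 ) ] 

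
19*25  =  475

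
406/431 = 406/431 = 0.94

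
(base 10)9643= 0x25ab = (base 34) 8bl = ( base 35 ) 7ui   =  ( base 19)17DA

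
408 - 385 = 23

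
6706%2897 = 912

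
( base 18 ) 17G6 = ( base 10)8394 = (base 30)99O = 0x20CA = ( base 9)12456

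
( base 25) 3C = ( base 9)106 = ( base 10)87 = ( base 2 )1010111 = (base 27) 36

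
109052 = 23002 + 86050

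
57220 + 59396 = 116616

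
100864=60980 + 39884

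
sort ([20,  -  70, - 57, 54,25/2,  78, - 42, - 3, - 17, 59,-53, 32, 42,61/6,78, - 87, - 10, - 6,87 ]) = [ - 87, - 70, - 57, - 53, - 42, - 17, - 10,-6, - 3,61/6, 25/2 , 20,32, 42,54, 59,78,78,87 ]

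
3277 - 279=2998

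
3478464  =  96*36234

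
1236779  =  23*53773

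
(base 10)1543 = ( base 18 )4DD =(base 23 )2l2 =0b11000000111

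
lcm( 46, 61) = 2806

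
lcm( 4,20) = 20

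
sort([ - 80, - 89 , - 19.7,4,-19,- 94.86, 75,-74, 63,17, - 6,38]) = [-94.86, -89 ,-80, - 74, - 19.7,-19 , -6,4,17,38,63,  75 ] 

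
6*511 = 3066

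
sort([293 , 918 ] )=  [293,918 ] 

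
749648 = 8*93706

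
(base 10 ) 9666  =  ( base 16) 25c2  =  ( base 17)1g7a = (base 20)1436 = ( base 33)8su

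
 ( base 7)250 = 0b10000101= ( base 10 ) 133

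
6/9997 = 6/9997=   0.00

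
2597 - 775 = 1822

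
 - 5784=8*(  -  723) 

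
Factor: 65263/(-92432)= - 2^( - 4)*11^1*17^1*53^( - 1)*109^( - 1 )*349^1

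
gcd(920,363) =1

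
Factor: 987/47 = 21= 3^1 * 7^1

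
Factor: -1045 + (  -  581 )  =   - 2^1*3^1*271^1 = - 1626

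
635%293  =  49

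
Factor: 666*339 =225774= 2^1*3^3*37^1*113^1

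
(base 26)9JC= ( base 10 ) 6590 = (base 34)5ns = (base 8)14676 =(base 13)2CCC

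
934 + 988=1922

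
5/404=5/404= 0.01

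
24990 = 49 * 510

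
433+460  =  893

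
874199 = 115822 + 758377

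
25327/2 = 25327/2 = 12663.50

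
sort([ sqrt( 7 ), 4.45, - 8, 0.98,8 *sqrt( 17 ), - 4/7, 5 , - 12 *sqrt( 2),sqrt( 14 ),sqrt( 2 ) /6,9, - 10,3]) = [ - 12*sqrt ( 2 ), - 10 ,- 8, - 4/7,sqrt(2)/6, 0.98,sqrt( 7 ), 3, sqrt( 14 ),4.45, 5, 9,8*sqrt(17 )]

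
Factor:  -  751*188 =-2^2*47^1 * 751^1 = - 141188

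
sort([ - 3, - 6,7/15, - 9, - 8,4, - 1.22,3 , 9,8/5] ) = [ - 9, - 8, -6,  -  3, - 1.22,7/15,8/5,3,4 , 9]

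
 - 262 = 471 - 733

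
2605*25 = 65125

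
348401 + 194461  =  542862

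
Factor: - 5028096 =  - 2^8*3^1*6547^1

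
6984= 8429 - 1445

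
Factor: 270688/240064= 2^( - 1) * 11^ (-1)*31^ ( - 1)*769^1 =769/682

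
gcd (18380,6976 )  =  4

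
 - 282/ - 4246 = 141/2123 = 0.07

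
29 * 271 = 7859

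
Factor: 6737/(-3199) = -7^( - 1 )*457^( - 1 )*6737^1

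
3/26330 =3/26330 = 0.00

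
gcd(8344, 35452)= 4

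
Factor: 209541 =3^1 * 69847^1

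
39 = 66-27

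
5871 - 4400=1471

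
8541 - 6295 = 2246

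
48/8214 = 8/1369= 0.01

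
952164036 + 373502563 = 1325666599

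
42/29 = 1+13/29 = 1.45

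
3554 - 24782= -21228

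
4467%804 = 447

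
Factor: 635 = 5^1*127^1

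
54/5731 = 54/5731 = 0.01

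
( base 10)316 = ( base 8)474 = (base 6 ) 1244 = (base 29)AQ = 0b100111100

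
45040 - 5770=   39270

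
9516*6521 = 62053836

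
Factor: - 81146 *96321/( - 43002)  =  3^ ( - 1)*13^1*97^1*331^1*2389^ ( - 1)*3121^1 = 1302677311/7167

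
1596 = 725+871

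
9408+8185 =17593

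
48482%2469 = 1571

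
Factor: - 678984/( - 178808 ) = 84873/22351 = 3^1 * 7^ ( - 1)*19^1*31^( - 1)*103^( - 1 )*1489^1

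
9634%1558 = 286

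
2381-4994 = - 2613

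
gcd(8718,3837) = 3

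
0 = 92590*0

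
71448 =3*23816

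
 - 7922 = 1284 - 9206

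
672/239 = 2 + 194/239= 2.81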